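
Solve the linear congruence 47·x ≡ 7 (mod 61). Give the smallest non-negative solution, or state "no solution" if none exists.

30

First find gcd(47, 61):
61 = 1×47 + 14
47 = 3×14 + 5
14 = 2×5 + 4
5 = 1×4 + 1
4 = 4×1 + 0
gcd = 1, so a unique solution mod 61 exists.
Back-substitute for the Bézout coefficients:
1 = 5 − 4
1 = −14 + 3·5
1 = 3·47 − 10·14
1 = −10·61 + 13·47
So 47·(13) ≡ 1 (mod 61), giving 47⁻¹ ≡ 13.
x ≡ 47⁻¹·7 ≡ 13·7 ≡ 30 (mod 61).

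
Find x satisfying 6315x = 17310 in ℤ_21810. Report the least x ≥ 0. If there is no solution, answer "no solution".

First find gcd(6315, 21810):
21810 = 3×6315 + 2865
6315 = 2×2865 + 585
2865 = 4×585 + 525
585 = 1×525 + 60
525 = 8×60 + 45
60 = 1×45 + 15
45 = 3×15 + 0
gcd = 15 and 15 | 17310, so solutions exist. Divide through by 15: 421x ≡ 1154 (mod 1454).
Now find 421⁻¹ mod 1454:
1454 = 3*421 + 191
421 = 2*191 + 39
191 = 4*39 + 35
39 = 1*35 + 4
35 = 8*4 + 3
4 = 1*3 + 1
3 = 3*1 + 0
Back-substitute:
1 = 4 − 3
1 = −35 + 9·4
1 = 9·39 − 10·35
1 = −10·191 + 49·39
1 = 49·421 − 108·191
1 = −108·1454 + 373·421
So 421⁻¹ ≡ 373 (mod 1454).
Then x ≡ 373·1154 ≡ 58 (mod 1454); the smallest non-negative solution is x = 58.

58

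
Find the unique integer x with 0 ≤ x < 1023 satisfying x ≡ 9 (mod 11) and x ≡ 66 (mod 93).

438

Write x = 9 + 11·k. Then 11·k ≡ 66 − 9 ≡ 57 (mod 93).
Need 11⁻¹ mod 93. Extended Euclid on (93, 11):
93 = 8*11 + 5
11 = 2*5 + 1
5 = 5*1 + 0
Back-substitute:
1 = 11 − 2·5
1 = −2·93 + 17·11
11⁻¹ ≡ 17 (mod 93), so k ≡ 17·57 ≡ 39 (mod 93).
x = 9 + 11·39 = 438.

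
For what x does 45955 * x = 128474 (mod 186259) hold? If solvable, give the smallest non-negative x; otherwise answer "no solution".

177037

First find gcd(45955, 186259):
186259 = 4×45955 + 2439
45955 = 18×2439 + 2053
2439 = 1×2053 + 386
2053 = 5×386 + 123
386 = 3×123 + 17
123 = 7×17 + 4
17 = 4×4 + 1
4 = 4×1 + 0
gcd = 1, so a unique solution mod 186259 exists.
Back-substitute for the Bézout coefficients:
1 = 17 − 4·4
1 = −4·123 + 29·17
1 = 29·386 − 91·123
1 = −91·2053 + 484·386
1 = 484·2439 − 575·2053
1 = −575·45955 + 10834·2439
1 = 10834·186259 − 43911·45955
So 45955·(-43911) ≡ 1 (mod 186259), giving 45955⁻¹ ≡ 142348.
x ≡ 45955⁻¹·128474 ≡ 142348·128474 ≡ 177037 (mod 186259).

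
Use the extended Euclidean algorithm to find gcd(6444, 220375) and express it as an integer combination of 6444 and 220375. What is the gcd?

1

Apply Euclid's algorithm to 220375 and 6444:
220375 = 34*6444 + 1279
6444 = 5*1279 + 49
1279 = 26*49 + 5
49 = 9*5 + 4
5 = 1*4 + 1
4 = 4*1 + 0
gcd(6444, 220375) = 1.
Express as a combination:
1 = 5 − 4
1 = −49 + 10·5
1 = 10·1279 − 261·49
1 = −261·6444 + 1315·1279
1 = 1315·220375 − 44971·6444
So 1 = (1315)·220375 + (-44971)·6444.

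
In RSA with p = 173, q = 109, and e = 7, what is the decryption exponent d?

φ(n) = (p−1)(q−1) = 172·108 = 18576.
Need d with 7·d ≡ 1 (mod 18576). Apply the extended Euclidean algorithm:
18576 = 2653×7 + 5
7 = 1×5 + 2
5 = 2×2 + 1
2 = 2×1 + 0
Back-substitute:
1 = 5 − 2·2
1 = −2·7 + 3·5
1 = 3·18576 − 7961·7
So 7·(-7961) ≡ 1 (mod 18576), hence d ≡ -7961 ≡ 10615 (mod 18576).

10615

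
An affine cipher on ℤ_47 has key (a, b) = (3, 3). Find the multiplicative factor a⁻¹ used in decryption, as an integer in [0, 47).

16

Run Euclid on (47, 3):
47 = 15×3 + 2
3 = 1×2 + 1
2 = 2×1 + 0
gcd = 1, so the inverse exists. Back-substitute:
1 = 3 − 2
1 = −47 + 16·3
So 3·16 ≡ 1 (mod 47).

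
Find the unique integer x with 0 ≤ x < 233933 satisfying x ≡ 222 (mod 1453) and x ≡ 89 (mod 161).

10393

Write x = 222 + 1453·k. Then 1453·k ≡ 89 − 222 ≡ 28 (mod 161).
Need 1453⁻¹ mod 161. Extended Euclid on (161, 4):
161 = 40×4 + 1
4 = 4×1 + 0
Back-substitute:
1 = 161 − 40·4
1453⁻¹ ≡ 121 (mod 161), so k ≡ 121·28 ≡ 7 (mod 161).
x = 222 + 1453·7 = 10393.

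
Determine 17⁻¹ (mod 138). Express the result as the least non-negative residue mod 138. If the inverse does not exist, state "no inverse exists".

gcd(138, 17) by repeated division:
138 = 8×17 + 2
17 = 8×2 + 1
2 = 2×1 + 0
gcd = 1, so the inverse exists. Back-substitute:
1 = 17 − 8·2
1 = −8·138 + 65·17
So 17·65 ≡ 1 (mod 138).

65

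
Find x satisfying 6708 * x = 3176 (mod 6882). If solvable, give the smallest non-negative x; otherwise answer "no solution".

gcd(6708, 6882):
6882 = 1×6708 + 174
6708 = 38×174 + 96
174 = 1×96 + 78
96 = 1×78 + 18
78 = 4×18 + 6
18 = 3×6 + 0
gcd = 6, but 6 ∤ 3176, so the congruence has no solution.

no solution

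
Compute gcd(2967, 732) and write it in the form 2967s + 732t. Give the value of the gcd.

Repeated division:
2967 = 4*732 + 39
732 = 18*39 + 30
39 = 1*30 + 9
30 = 3*9 + 3
9 = 3*3 + 0
gcd(2967, 732) = 3.
Back-substituting:
3 = 30 − 3·9
3 = −3·39 + 4·30
3 = 4·732 − 75·39
3 = −75·2967 + 304·732
So 3 = (-75)·2967 + (304)·732.

3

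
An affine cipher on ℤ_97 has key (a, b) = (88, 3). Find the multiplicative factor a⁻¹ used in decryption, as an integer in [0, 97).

Run Euclid on (97, 88):
97 = 1·88 + 9
88 = 9·9 + 7
9 = 1·7 + 2
7 = 3·2 + 1
2 = 2·1 + 0
Since gcd(88, 97) = 1, back-substitute to write 1 as a combination:
1 = 7 − 3·2
1 = −3·9 + 4·7
1 = 4·88 − 39·9
1 = −39·97 + 43·88
So 88·43 ≡ 1 (mod 97).

43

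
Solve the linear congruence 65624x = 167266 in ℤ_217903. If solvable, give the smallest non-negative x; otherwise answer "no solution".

214087

First find gcd(65624, 217903):
217903 = 3·65624 + 21031
65624 = 3·21031 + 2531
21031 = 8·2531 + 783
2531 = 3·783 + 182
783 = 4·182 + 55
182 = 3·55 + 17
55 = 3·17 + 4
17 = 4·4 + 1
4 = 4·1 + 0
gcd = 1, so a unique solution mod 217903 exists.
Back-substitute for the Bézout coefficients:
1 = 17 − 4·4
1 = −4·55 + 13·17
1 = 13·182 − 43·55
1 = −43·783 + 185·182
1 = 185·2531 − 598·783
1 = −598·21031 + 4969·2531
1 = 4969·65624 − 15505·21031
1 = −15505·217903 + 51484·65624
So 65624·(51484) ≡ 1 (mod 217903), giving 65624⁻¹ ≡ 51484.
x ≡ 65624⁻¹·167266 ≡ 51484·167266 ≡ 214087 (mod 217903).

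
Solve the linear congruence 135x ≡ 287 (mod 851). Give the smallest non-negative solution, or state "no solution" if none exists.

First find gcd(135, 851):
851 = 6×135 + 41
135 = 3×41 + 12
41 = 3×12 + 5
12 = 2×5 + 2
5 = 2×2 + 1
2 = 2×1 + 0
gcd = 1, so a unique solution mod 851 exists.
Back-substitute for the Bézout coefficients:
1 = 5 − 2·2
1 = −2·12 + 5·5
1 = 5·41 − 17·12
1 = −17·135 + 56·41
1 = 56·851 − 353·135
So 135·(-353) ≡ 1 (mod 851), giving 135⁻¹ ≡ 498.
x ≡ 135⁻¹·287 ≡ 498·287 ≡ 809 (mod 851).

809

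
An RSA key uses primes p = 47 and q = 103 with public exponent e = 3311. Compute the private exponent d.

φ(n) = (p−1)(q−1) = 46·102 = 4692.
Need d with 3311·d ≡ 1 (mod 4692). Apply the extended Euclidean algorithm:
4692 = 1·3311 + 1381
3311 = 2·1381 + 549
1381 = 2·549 + 283
549 = 1·283 + 266
283 = 1·266 + 17
266 = 15·17 + 11
17 = 1·11 + 6
11 = 1·6 + 5
6 = 1·5 + 1
5 = 5·1 + 0
Back-substitute:
1 = 6 − 5
1 = −11 + 2·6
1 = 2·17 − 3·11
1 = −3·266 + 47·17
1 = 47·283 − 50·266
1 = −50·549 + 97·283
1 = 97·1381 − 244·549
1 = −244·3311 + 585·1381
1 = 585·4692 − 829·3311
So 3311·(-829) ≡ 1 (mod 4692), hence d ≡ -829 ≡ 3863 (mod 4692).

3863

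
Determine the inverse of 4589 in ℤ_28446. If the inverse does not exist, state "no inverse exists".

Apply the Euclidean algorithm to 28446 and 4589:
28446 = 6×4589 + 912
4589 = 5×912 + 29
912 = 31×29 + 13
29 = 2×13 + 3
13 = 4×3 + 1
3 = 3×1 + 0
The gcd is 1. Working backward:
1 = 13 − 4·3
1 = −4·29 + 9·13
1 = 9·912 − 283·29
1 = −283·4589 + 1424·912
1 = 1424·28446 − 8827·4589
Thus 4589·(-8827) ≡ 1 (mod 28446); reducing, -8827 mod 28446 = 19619.

19619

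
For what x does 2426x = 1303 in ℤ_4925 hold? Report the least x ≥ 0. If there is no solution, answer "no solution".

First find gcd(2426, 4925):
4925 = 2×2426 + 73
2426 = 33×73 + 17
73 = 4×17 + 5
17 = 3×5 + 2
5 = 2×2 + 1
2 = 2×1 + 0
gcd = 1, so a unique solution mod 4925 exists.
Back-substitute for the Bézout coefficients:
1 = 5 − 2·2
1 = −2·17 + 7·5
1 = 7·73 − 30·17
1 = −30·2426 + 997·73
1 = 997·4925 − 2024·2426
So 2426·(-2024) ≡ 1 (mod 4925), giving 2426⁻¹ ≡ 2901.
x ≡ 2426⁻¹·1303 ≡ 2901·1303 ≡ 2528 (mod 4925).

2528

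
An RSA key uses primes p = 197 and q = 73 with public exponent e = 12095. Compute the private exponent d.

2015

φ(n) = (p−1)(q−1) = 196·72 = 14112.
Need d with 12095·d ≡ 1 (mod 14112). Apply the extended Euclidean algorithm:
14112 = 1·12095 + 2017
12095 = 5·2017 + 2010
2017 = 1·2010 + 7
2010 = 287·7 + 1
7 = 7·1 + 0
Back-substitute:
1 = 2010 − 287·7
1 = −287·2017 + 288·2010
1 = 288·12095 − 1727·2017
1 = −1727·14112 + 2015·12095
So 12095·2015 ≡ 1 (mod 14112), hence d = 2015.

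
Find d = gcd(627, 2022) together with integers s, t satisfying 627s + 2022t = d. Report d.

Euclidean algorithm:
2022 = 3×627 + 141
627 = 4×141 + 63
141 = 2×63 + 15
63 = 4×15 + 3
15 = 5×3 + 0
gcd(627, 2022) = 3.
Back-substituting:
3 = 63 − 4·15
3 = −4·141 + 9·63
3 = 9·627 − 40·141
3 = −40·2022 + 129·627
So 3 = (-40)·2022 + (129)·627.

3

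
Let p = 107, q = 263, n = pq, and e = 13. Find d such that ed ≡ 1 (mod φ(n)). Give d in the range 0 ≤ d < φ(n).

6409

φ(n) = (p−1)(q−1) = 106·262 = 27772.
Need d with 13·d ≡ 1 (mod 27772). Apply the extended Euclidean algorithm:
27772 = 2136×13 + 4
13 = 3×4 + 1
4 = 4×1 + 0
Back-substitute:
1 = 13 − 3·4
1 = −3·27772 + 6409·13
So 13·6409 ≡ 1 (mod 27772), hence d = 6409.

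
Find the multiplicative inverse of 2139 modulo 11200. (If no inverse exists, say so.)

3859

Apply the Euclidean algorithm to 11200 and 2139:
11200 = 5×2139 + 505
2139 = 4×505 + 119
505 = 4×119 + 29
119 = 4×29 + 3
29 = 9×3 + 2
3 = 1×2 + 1
2 = 2×1 + 0
gcd = 1, so the inverse exists. Back-substitute:
1 = 3 − 2
1 = −29 + 10·3
1 = 10·119 − 41·29
1 = −41·505 + 174·119
1 = 174·2139 − 737·505
1 = −737·11200 + 3859·2139
So 2139·3859 ≡ 1 (mod 11200).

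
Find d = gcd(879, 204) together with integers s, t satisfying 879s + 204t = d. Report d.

3

Repeated division:
879 = 4·204 + 63
204 = 3·63 + 15
63 = 4·15 + 3
15 = 5·3 + 0
gcd(879, 204) = 3.
Back-substituting:
3 = 63 − 4·15
3 = −4·204 + 13·63
3 = 13·879 − 56·204
So 3 = (13)·879 + (-56)·204.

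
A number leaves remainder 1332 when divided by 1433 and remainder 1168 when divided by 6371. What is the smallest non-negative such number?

7703707

Write x = 1332 + 1433·k. Then 1433·k ≡ 1168 − 1332 ≡ 6207 (mod 6371).
Need 1433⁻¹ mod 6371. Extended Euclid on (6371, 1433):
6371 = 4×1433 + 639
1433 = 2×639 + 155
639 = 4×155 + 19
155 = 8×19 + 3
19 = 6×3 + 1
3 = 3×1 + 0
Back-substitute:
1 = 19 − 6·3
1 = −6·155 + 49·19
1 = 49·639 − 202·155
1 = −202·1433 + 453·639
1 = 453·6371 − 2014·1433
1433⁻¹ ≡ 4357 (mod 6371), so k ≡ 4357·6207 ≡ 5375 (mod 6371).
x = 1332 + 1433·5375 = 7703707.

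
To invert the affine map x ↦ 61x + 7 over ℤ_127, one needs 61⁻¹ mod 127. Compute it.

25

Extended Euclidean algorithm:
127 = 2·61 + 5
61 = 12·5 + 1
5 = 5·1 + 0
Since gcd(61, 127) = 1, back-substitute to write 1 as a combination:
1 = 61 − 12·5
1 = −12·127 + 25·61
So 61·25 ≡ 1 (mod 127).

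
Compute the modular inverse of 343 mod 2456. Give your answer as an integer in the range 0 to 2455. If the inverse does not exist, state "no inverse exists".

759

Apply the Euclidean algorithm to 2456 and 343:
2456 = 7·343 + 55
343 = 6·55 + 13
55 = 4·13 + 3
13 = 4·3 + 1
3 = 3·1 + 0
The gcd is 1. Working backward:
1 = 13 − 4·3
1 = −4·55 + 17·13
1 = 17·343 − 106·55
1 = −106·2456 + 759·343
So 343·759 ≡ 1 (mod 2456).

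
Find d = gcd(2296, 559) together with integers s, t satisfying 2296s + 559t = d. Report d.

Apply Euclid's algorithm to 2296 and 559:
2296 = 4·559 + 60
559 = 9·60 + 19
60 = 3·19 + 3
19 = 6·3 + 1
3 = 3·1 + 0
gcd(2296, 559) = 1.
Working backward:
1 = 19 − 6·3
1 = −6·60 + 19·19
1 = 19·559 − 177·60
1 = −177·2296 + 727·559
So 1 = (-177)·2296 + (727)·559.

1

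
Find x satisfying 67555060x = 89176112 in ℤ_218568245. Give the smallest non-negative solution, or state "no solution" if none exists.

no solution

gcd(67555060, 218568245):
218568245 = 3×67555060 + 15903065
67555060 = 4×15903065 + 3942800
15903065 = 4×3942800 + 131865
3942800 = 29×131865 + 118715
131865 = 1×118715 + 13150
118715 = 9×13150 + 365
13150 = 36×365 + 10
365 = 36×10 + 5
10 = 2×5 + 0
gcd = 5, but 5 ∤ 89176112, so the congruence has no solution.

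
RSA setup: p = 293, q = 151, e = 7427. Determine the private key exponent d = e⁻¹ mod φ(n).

φ(n) = (p−1)(q−1) = 292·150 = 43800.
Need d with 7427·d ≡ 1 (mod 43800). Apply the extended Euclidean algorithm:
43800 = 5*7427 + 6665
7427 = 1*6665 + 762
6665 = 8*762 + 569
762 = 1*569 + 193
569 = 2*193 + 183
193 = 1*183 + 10
183 = 18*10 + 3
10 = 3*3 + 1
3 = 3*1 + 0
Back-substitute:
1 = 10 − 3·3
1 = −3·183 + 55·10
1 = 55·193 − 58·183
1 = −58·569 + 171·193
1 = 171·762 − 229·569
1 = −229·6665 + 2003·762
1 = 2003·7427 − 2232·6665
1 = −2232·43800 + 13163·7427
So 7427·13163 ≡ 1 (mod 43800), hence d = 13163.

13163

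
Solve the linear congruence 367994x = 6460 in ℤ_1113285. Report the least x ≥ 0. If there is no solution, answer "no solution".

545930

First find gcd(367994, 1113285):
1113285 = 3×367994 + 9303
367994 = 39×9303 + 5177
9303 = 1×5177 + 4126
5177 = 1×4126 + 1051
4126 = 3×1051 + 973
1051 = 1×973 + 78
973 = 12×78 + 37
78 = 2×37 + 4
37 = 9×4 + 1
4 = 4×1 + 0
gcd = 1, so a unique solution mod 1113285 exists.
Back-substitute for the Bézout coefficients:
1 = 37 − 9·4
1 = −9·78 + 19·37
1 = 19·973 − 237·78
1 = −237·1051 + 256·973
1 = 256·4126 − 1005·1051
1 = −1005·5177 + 1261·4126
1 = 1261·9303 − 2266·5177
1 = −2266·367994 + 89635·9303
1 = 89635·1113285 − 271171·367994
So 367994·(-271171) ≡ 1 (mod 1113285), giving 367994⁻¹ ≡ 842114.
x ≡ 367994⁻¹·6460 ≡ 842114·6460 ≡ 545930 (mod 1113285).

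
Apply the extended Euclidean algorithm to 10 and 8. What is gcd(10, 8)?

2

Repeated division:
10 = 1×8 + 2
8 = 4×2 + 0
gcd(10, 8) = 2.
Working backward:
2 = 10 − 8
So 2 = (1)·10 + (-1)·8.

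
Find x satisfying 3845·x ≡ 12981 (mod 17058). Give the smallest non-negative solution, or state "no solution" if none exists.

12483

First find gcd(3845, 17058):
17058 = 4×3845 + 1678
3845 = 2×1678 + 489
1678 = 3×489 + 211
489 = 2×211 + 67
211 = 3×67 + 10
67 = 6×10 + 7
10 = 1×7 + 3
7 = 2×3 + 1
3 = 3×1 + 0
gcd = 1, so a unique solution mod 17058 exists.
Back-substitute for the Bézout coefficients:
1 = 7 − 2·3
1 = −2·10 + 3·7
1 = 3·67 − 20·10
1 = −20·211 + 63·67
1 = 63·489 − 146·211
1 = −146·1678 + 501·489
1 = 501·3845 − 1148·1678
1 = −1148·17058 + 5093·3845
So 3845·(5093) ≡ 1 (mod 17058), giving 3845⁻¹ ≡ 5093.
x ≡ 3845⁻¹·12981 ≡ 5093·12981 ≡ 12483 (mod 17058).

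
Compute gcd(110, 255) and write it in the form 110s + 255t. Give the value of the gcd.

5

Repeated division:
255 = 2*110 + 35
110 = 3*35 + 5
35 = 7*5 + 0
gcd(110, 255) = 5.
Back-substituting:
5 = 110 − 3·35
5 = −3·255 + 7·110
So 5 = (-3)·255 + (7)·110.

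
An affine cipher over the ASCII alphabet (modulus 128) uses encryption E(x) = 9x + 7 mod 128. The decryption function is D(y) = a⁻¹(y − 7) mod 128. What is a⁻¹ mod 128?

Apply the Euclidean algorithm to 128 and 9:
128 = 14×9 + 2
9 = 4×2 + 1
2 = 2×1 + 0
gcd = 1, so the inverse exists. Back-substitute:
1 = 9 − 4·2
1 = −4·128 + 57·9
So 9·57 ≡ 1 (mod 128).

57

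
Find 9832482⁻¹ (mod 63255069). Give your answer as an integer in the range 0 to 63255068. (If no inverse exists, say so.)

no inverse exists

Euclidean algorithm on 63255069, 9832482:
63255069 = 6·9832482 + 4260177
9832482 = 2·4260177 + 1312128
4260177 = 3·1312128 + 323793
1312128 = 4·323793 + 16956
323793 = 19·16956 + 1629
16956 = 10·1629 + 666
1629 = 2·666 + 297
666 = 2·297 + 72
297 = 4·72 + 9
72 = 8·9 + 0
Since gcd = 9 > 1, 9832482 is not a unit mod 63255069.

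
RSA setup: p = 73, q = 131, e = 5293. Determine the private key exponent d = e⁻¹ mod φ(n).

5077

φ(n) = (p−1)(q−1) = 72·130 = 9360.
Need d with 5293·d ≡ 1 (mod 9360). Apply the extended Euclidean algorithm:
9360 = 1·5293 + 4067
5293 = 1·4067 + 1226
4067 = 3·1226 + 389
1226 = 3·389 + 59
389 = 6·59 + 35
59 = 1·35 + 24
35 = 1·24 + 11
24 = 2·11 + 2
11 = 5·2 + 1
2 = 2·1 + 0
Back-substitute:
1 = 11 − 5·2
1 = −5·24 + 11·11
1 = 11·35 − 16·24
1 = −16·59 + 27·35
1 = 27·389 − 178·59
1 = −178·1226 + 561·389
1 = 561·4067 − 1861·1226
1 = −1861·5293 + 2422·4067
1 = 2422·9360 − 4283·5293
So 5293·(-4283) ≡ 1 (mod 9360), hence d ≡ -4283 ≡ 5077 (mod 9360).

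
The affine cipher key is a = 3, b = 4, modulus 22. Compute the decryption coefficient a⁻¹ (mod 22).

15

Run Euclid on (22, 3):
22 = 7×3 + 1
3 = 3×1 + 0
The gcd is 1. Working backward:
1 = 22 − 7·3
Hence 3⁻¹ ≡ -7 ≡ 15 (mod 22).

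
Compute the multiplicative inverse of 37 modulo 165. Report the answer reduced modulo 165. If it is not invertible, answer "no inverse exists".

Run Euclid on (165, 37):
165 = 4·37 + 17
37 = 2·17 + 3
17 = 5·3 + 2
3 = 1·2 + 1
2 = 2·1 + 0
The gcd is 1. Working backward:
1 = 3 − 2
1 = −17 + 6·3
1 = 6·37 − 13·17
1 = −13·165 + 58·37
So 37·58 ≡ 1 (mod 165).

58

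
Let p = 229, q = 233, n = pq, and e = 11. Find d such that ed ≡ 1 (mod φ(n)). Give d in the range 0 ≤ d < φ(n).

19235

φ(n) = (p−1)(q−1) = 228·232 = 52896.
Need d with 11·d ≡ 1 (mod 52896). Apply the extended Euclidean algorithm:
52896 = 4808×11 + 8
11 = 1×8 + 3
8 = 2×3 + 2
3 = 1×2 + 1
2 = 2×1 + 0
Back-substitute:
1 = 3 − 2
1 = −8 + 3·3
1 = 3·11 − 4·8
1 = −4·52896 + 19235·11
So 11·19235 ≡ 1 (mod 52896), hence d = 19235.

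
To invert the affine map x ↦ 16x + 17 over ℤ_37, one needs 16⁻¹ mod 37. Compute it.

7

Apply the Euclidean algorithm to 37 and 16:
37 = 2*16 + 5
16 = 3*5 + 1
5 = 5*1 + 0
The gcd is 1. Working backward:
1 = 16 − 3·5
1 = −3·37 + 7·16
So 16·7 ≡ 1 (mod 37).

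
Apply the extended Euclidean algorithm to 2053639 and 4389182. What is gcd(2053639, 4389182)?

Apply Euclid's algorithm to 4389182 and 2053639:
4389182 = 2*2053639 + 281904
2053639 = 7*281904 + 80311
281904 = 3*80311 + 40971
80311 = 1*40971 + 39340
40971 = 1*39340 + 1631
39340 = 24*1631 + 196
1631 = 8*196 + 63
196 = 3*63 + 7
63 = 9*7 + 0
gcd(2053639, 4389182) = 7.
Back-substituting:
7 = 196 − 3·63
7 = −3·1631 + 25·196
7 = 25·39340 − 603·1631
7 = −603·40971 + 628·39340
7 = 628·80311 − 1231·40971
7 = −1231·281904 + 4321·80311
7 = 4321·2053639 − 31478·281904
7 = −31478·4389182 + 67277·2053639
So 7 = (-31478)·4389182 + (67277)·2053639.

7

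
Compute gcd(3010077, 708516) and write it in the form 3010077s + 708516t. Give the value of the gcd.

Euclidean algorithm:
3010077 = 4×708516 + 176013
708516 = 4×176013 + 4464
176013 = 39×4464 + 1917
4464 = 2×1917 + 630
1917 = 3×630 + 27
630 = 23×27 + 9
27 = 3×9 + 0
gcd(3010077, 708516) = 9.
Back-substituting:
9 = 630 − 23·27
9 = −23·1917 + 70·630
9 = 70·4464 − 163·1917
9 = −163·176013 + 6427·4464
9 = 6427·708516 − 25871·176013
9 = −25871·3010077 + 109911·708516
So 9 = (-25871)·3010077 + (109911)·708516.

9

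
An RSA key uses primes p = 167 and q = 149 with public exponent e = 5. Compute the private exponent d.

φ(n) = (p−1)(q−1) = 166·148 = 24568.
Need d with 5·d ≡ 1 (mod 24568). Apply the extended Euclidean algorithm:
24568 = 4913·5 + 3
5 = 1·3 + 2
3 = 1·2 + 1
2 = 2·1 + 0
Back-substitute:
1 = 3 − 2
1 = −5 + 2·3
1 = 2·24568 − 9827·5
So 5·(-9827) ≡ 1 (mod 24568), hence d ≡ -9827 ≡ 14741 (mod 24568).

14741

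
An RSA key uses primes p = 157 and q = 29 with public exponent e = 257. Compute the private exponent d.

17

φ(n) = (p−1)(q−1) = 156·28 = 4368.
Need d with 257·d ≡ 1 (mod 4368). Apply the extended Euclidean algorithm:
4368 = 16·257 + 256
257 = 1·256 + 1
256 = 256·1 + 0
Back-substitute:
1 = 257 − 256
1 = −4368 + 17·257
So 257·17 ≡ 1 (mod 4368), hence d = 17.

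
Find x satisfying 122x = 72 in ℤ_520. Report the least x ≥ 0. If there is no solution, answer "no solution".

56

First find gcd(122, 520):
520 = 4·122 + 32
122 = 3·32 + 26
32 = 1·26 + 6
26 = 4·6 + 2
6 = 3·2 + 0
gcd = 2 and 2 | 72, so solutions exist. Divide through by 2: 61x ≡ 36 (mod 260).
Now find 61⁻¹ mod 260:
260 = 4×61 + 16
61 = 3×16 + 13
16 = 1×13 + 3
13 = 4×3 + 1
3 = 3×1 + 0
Back-substitute:
1 = 13 − 4·3
1 = −4·16 + 5·13
1 = 5·61 − 19·16
1 = −19·260 + 81·61
So 61⁻¹ ≡ 81 (mod 260).
Then x ≡ 81·36 ≡ 56 (mod 260); the smallest non-negative solution is x = 56.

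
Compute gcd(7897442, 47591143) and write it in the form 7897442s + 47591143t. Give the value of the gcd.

1

Apply Euclid's algorithm to 47591143 and 7897442:
47591143 = 6×7897442 + 206491
7897442 = 38×206491 + 50784
206491 = 4×50784 + 3355
50784 = 15×3355 + 459
3355 = 7×459 + 142
459 = 3×142 + 33
142 = 4×33 + 10
33 = 3×10 + 3
10 = 3×3 + 1
3 = 3×1 + 0
gcd(7897442, 47591143) = 1.
Express as a combination:
1 = 10 − 3·3
1 = −3·33 + 10·10
1 = 10·142 − 43·33
1 = −43·459 + 139·142
1 = 139·3355 − 1016·459
1 = −1016·50784 + 15379·3355
1 = 15379·206491 − 62532·50784
1 = −62532·7897442 + 2391595·206491
1 = 2391595·47591143 − 14412102·7897442
So 1 = (2391595)·47591143 + (-14412102)·7897442.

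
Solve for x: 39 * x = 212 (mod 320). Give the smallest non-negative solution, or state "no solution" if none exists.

First find gcd(39, 320):
320 = 8×39 + 8
39 = 4×8 + 7
8 = 1×7 + 1
7 = 7×1 + 0
gcd = 1, so a unique solution mod 320 exists.
Back-substitute for the Bézout coefficients:
1 = 8 − 7
1 = −39 + 5·8
1 = 5·320 − 41·39
So 39·(-41) ≡ 1 (mod 320), giving 39⁻¹ ≡ 279.
x ≡ 39⁻¹·212 ≡ 279·212 ≡ 268 (mod 320).

268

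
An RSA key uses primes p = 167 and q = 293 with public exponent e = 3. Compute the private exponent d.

32315

φ(n) = (p−1)(q−1) = 166·292 = 48472.
Need d with 3·d ≡ 1 (mod 48472). Apply the extended Euclidean algorithm:
48472 = 16157×3 + 1
3 = 3×1 + 0
Back-substitute:
1 = 48472 − 16157·3
So 3·(-16157) ≡ 1 (mod 48472), hence d ≡ -16157 ≡ 32315 (mod 48472).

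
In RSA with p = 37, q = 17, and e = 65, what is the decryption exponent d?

257

φ(n) = (p−1)(q−1) = 36·16 = 576.
Need d with 65·d ≡ 1 (mod 576). Apply the extended Euclidean algorithm:
576 = 8×65 + 56
65 = 1×56 + 9
56 = 6×9 + 2
9 = 4×2 + 1
2 = 2×1 + 0
Back-substitute:
1 = 9 − 4·2
1 = −4·56 + 25·9
1 = 25·65 − 29·56
1 = −29·576 + 257·65
So 65·257 ≡ 1 (mod 576), hence d = 257.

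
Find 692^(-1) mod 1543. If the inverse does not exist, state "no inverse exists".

Apply the Euclidean algorithm to 1543 and 692:
1543 = 2×692 + 159
692 = 4×159 + 56
159 = 2×56 + 47
56 = 1×47 + 9
47 = 5×9 + 2
9 = 4×2 + 1
2 = 2×1 + 0
gcd = 1, so the inverse exists. Back-substitute:
1 = 9 − 4·2
1 = −4·47 + 21·9
1 = 21·56 − 25·47
1 = −25·159 + 71·56
1 = 71·692 − 309·159
1 = −309·1543 + 689·692
So 692·689 ≡ 1 (mod 1543).

689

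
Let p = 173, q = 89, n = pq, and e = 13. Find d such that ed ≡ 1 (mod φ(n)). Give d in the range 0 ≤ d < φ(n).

φ(n) = (p−1)(q−1) = 172·88 = 15136.
Need d with 13·d ≡ 1 (mod 15136). Apply the extended Euclidean algorithm:
15136 = 1164*13 + 4
13 = 3*4 + 1
4 = 4*1 + 0
Back-substitute:
1 = 13 − 3·4
1 = −3·15136 + 3493·13
So 13·3493 ≡ 1 (mod 15136), hence d = 3493.

3493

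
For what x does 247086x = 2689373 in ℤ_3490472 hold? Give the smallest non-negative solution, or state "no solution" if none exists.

no solution

gcd(247086, 3490472):
3490472 = 14*247086 + 31268
247086 = 7*31268 + 28210
31268 = 1*28210 + 3058
28210 = 9*3058 + 688
3058 = 4*688 + 306
688 = 2*306 + 76
306 = 4*76 + 2
76 = 38*2 + 0
gcd = 2, but 2 ∤ 2689373, so the congruence has no solution.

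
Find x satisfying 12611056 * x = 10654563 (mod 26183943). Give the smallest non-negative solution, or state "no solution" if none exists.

5916792

First find gcd(12611056, 26183943):
26183943 = 2*12611056 + 961831
12611056 = 13*961831 + 107253
961831 = 8*107253 + 103807
107253 = 1*103807 + 3446
103807 = 30*3446 + 427
3446 = 8*427 + 30
427 = 14*30 + 7
30 = 4*7 + 2
7 = 3*2 + 1
2 = 2*1 + 0
gcd = 1, so a unique solution mod 26183943 exists.
Back-substitute for the Bézout coefficients:
1 = 7 − 3·2
1 = −3·30 + 13·7
1 = 13·427 − 185·30
1 = −185·3446 + 1493·427
1 = 1493·103807 − 44975·3446
1 = −44975·107253 + 46468·103807
1 = 46468·961831 − 416719·107253
1 = −416719·12611056 + 5463815·961831
1 = 5463815·26183943 − 11344349·12611056
So 12611056·(-11344349) ≡ 1 (mod 26183943), giving 12611056⁻¹ ≡ 14839594.
x ≡ 12611056⁻¹·10654563 ≡ 14839594·10654563 ≡ 5916792 (mod 26183943).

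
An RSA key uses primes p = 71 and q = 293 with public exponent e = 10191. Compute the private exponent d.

φ(n) = (p−1)(q−1) = 70·292 = 20440.
Need d with 10191·d ≡ 1 (mod 20440). Apply the extended Euclidean algorithm:
20440 = 2*10191 + 58
10191 = 175*58 + 41
58 = 1*41 + 17
41 = 2*17 + 7
17 = 2*7 + 3
7 = 2*3 + 1
3 = 3*1 + 0
Back-substitute:
1 = 7 − 2·3
1 = −2·17 + 5·7
1 = 5·41 − 12·17
1 = −12·58 + 17·41
1 = 17·10191 − 2987·58
1 = −2987·20440 + 5991·10191
So 10191·5991 ≡ 1 (mod 20440), hence d = 5991.

5991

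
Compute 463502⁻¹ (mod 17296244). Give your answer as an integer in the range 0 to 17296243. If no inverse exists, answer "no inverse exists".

Euclidean algorithm on 17296244, 463502:
17296244 = 37*463502 + 146670
463502 = 3*146670 + 23492
146670 = 6*23492 + 5718
23492 = 4*5718 + 620
5718 = 9*620 + 138
620 = 4*138 + 68
138 = 2*68 + 2
68 = 34*2 + 0
Since gcd = 2 > 1, 463502 is not a unit mod 17296244.

no inverse exists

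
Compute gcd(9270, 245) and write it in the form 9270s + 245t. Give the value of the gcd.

5

Repeated division:
9270 = 37×245 + 205
245 = 1×205 + 40
205 = 5×40 + 5
40 = 8×5 + 0
gcd(9270, 245) = 5.
Back-substituting:
5 = 205 − 5·40
5 = −5·245 + 6·205
5 = 6·9270 − 227·245
So 5 = (6)·9270 + (-227)·245.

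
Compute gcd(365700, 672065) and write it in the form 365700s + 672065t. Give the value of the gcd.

Apply Euclid's algorithm to 672065 and 365700:
672065 = 1×365700 + 306365
365700 = 1×306365 + 59335
306365 = 5×59335 + 9690
59335 = 6×9690 + 1195
9690 = 8×1195 + 130
1195 = 9×130 + 25
130 = 5×25 + 5
25 = 5×5 + 0
gcd(365700, 672065) = 5.
Back-substituting:
5 = 130 − 5·25
5 = −5·1195 + 46·130
5 = 46·9690 − 373·1195
5 = −373·59335 + 2284·9690
5 = 2284·306365 − 11793·59335
5 = −11793·365700 + 14077·306365
5 = 14077·672065 − 25870·365700
So 5 = (14077)·672065 + (-25870)·365700.

5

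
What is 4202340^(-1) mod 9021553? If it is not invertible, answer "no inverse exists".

998308

Apply the Euclidean algorithm to 9021553 and 4202340:
9021553 = 2×4202340 + 616873
4202340 = 6×616873 + 501102
616873 = 1×501102 + 115771
501102 = 4×115771 + 38018
115771 = 3×38018 + 1717
38018 = 22×1717 + 244
1717 = 7×244 + 9
244 = 27×9 + 1
9 = 9×1 + 0
gcd = 1, so the inverse exists. Back-substitute:
1 = 244 − 27·9
1 = −27·1717 + 190·244
1 = 190·38018 − 4207·1717
1 = −4207·115771 + 12811·38018
1 = 12811·501102 − 55451·115771
1 = −55451·616873 + 68262·501102
1 = 68262·4202340 − 465023·616873
1 = −465023·9021553 + 998308·4202340
So 4202340·998308 ≡ 1 (mod 9021553).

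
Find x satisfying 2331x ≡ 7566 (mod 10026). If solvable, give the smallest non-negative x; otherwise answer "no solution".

no solution

gcd(2331, 10026):
10026 = 4×2331 + 702
2331 = 3×702 + 225
702 = 3×225 + 27
225 = 8×27 + 9
27 = 3×9 + 0
gcd = 9, but 9 ∤ 7566, so the congruence has no solution.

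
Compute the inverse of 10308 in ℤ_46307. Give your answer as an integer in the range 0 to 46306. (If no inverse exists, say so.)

Extended Euclidean algorithm:
46307 = 4·10308 + 5075
10308 = 2·5075 + 158
5075 = 32·158 + 19
158 = 8·19 + 6
19 = 3·6 + 1
6 = 6·1 + 0
gcd = 1, so the inverse exists. Back-substitute:
1 = 19 − 3·6
1 = −3·158 + 25·19
1 = 25·5075 − 803·158
1 = −803·10308 + 1631·5075
1 = 1631·46307 − 7327·10308
So 10308·(-7327) ≡ 1 (mod 46307), and -7327 ≡ 38980 (mod 46307).

38980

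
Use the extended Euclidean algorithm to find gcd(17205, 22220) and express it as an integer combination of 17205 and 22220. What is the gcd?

5

Apply Euclid's algorithm to 22220 and 17205:
22220 = 1·17205 + 5015
17205 = 3·5015 + 2160
5015 = 2·2160 + 695
2160 = 3·695 + 75
695 = 9·75 + 20
75 = 3·20 + 15
20 = 1·15 + 5
15 = 3·5 + 0
gcd(17205, 22220) = 5.
Express as a combination:
5 = 20 − 15
5 = −75 + 4·20
5 = 4·695 − 37·75
5 = −37·2160 + 115·695
5 = 115·5015 − 267·2160
5 = −267·17205 + 916·5015
5 = 916·22220 − 1183·17205
So 5 = (916)·22220 + (-1183)·17205.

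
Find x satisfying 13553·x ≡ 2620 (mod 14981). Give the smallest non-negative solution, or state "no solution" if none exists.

1341

First find gcd(13553, 14981):
14981 = 1×13553 + 1428
13553 = 9×1428 + 701
1428 = 2×701 + 26
701 = 26×26 + 25
26 = 1×25 + 1
25 = 25×1 + 0
gcd = 1, so a unique solution mod 14981 exists.
Back-substitute for the Bézout coefficients:
1 = 26 − 25
1 = −701 + 27·26
1 = 27·1428 − 55·701
1 = −55·13553 + 522·1428
1 = 522·14981 − 577·13553
So 13553·(-577) ≡ 1 (mod 14981), giving 13553⁻¹ ≡ 14404.
x ≡ 13553⁻¹·2620 ≡ 14404·2620 ≡ 1341 (mod 14981).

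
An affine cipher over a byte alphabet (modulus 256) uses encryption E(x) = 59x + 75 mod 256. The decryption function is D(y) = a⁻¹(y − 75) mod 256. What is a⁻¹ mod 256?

Apply the Euclidean algorithm to 256 and 59:
256 = 4×59 + 20
59 = 2×20 + 19
20 = 1×19 + 1
19 = 19×1 + 0
Since gcd(59, 256) = 1, back-substitute to write 1 as a combination:
1 = 20 − 19
1 = −59 + 3·20
1 = 3·256 − 13·59
Hence 59⁻¹ ≡ -13 ≡ 243 (mod 256).

243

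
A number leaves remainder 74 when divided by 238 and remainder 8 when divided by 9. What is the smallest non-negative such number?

1502

Write x = 74 + 238·k. Then 238·k ≡ 8 − 74 ≡ 6 (mod 9).
Need 238⁻¹ mod 9. Extended Euclid on (9, 4):
9 = 2×4 + 1
4 = 4×1 + 0
Back-substitute:
1 = 9 − 2·4
238⁻¹ ≡ 7 (mod 9), so k ≡ 7·6 ≡ 6 (mod 9).
x = 74 + 238·6 = 1502.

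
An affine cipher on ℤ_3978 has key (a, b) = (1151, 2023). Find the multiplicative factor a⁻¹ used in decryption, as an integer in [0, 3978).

197

Extended Euclidean algorithm:
3978 = 3·1151 + 525
1151 = 2·525 + 101
525 = 5·101 + 20
101 = 5·20 + 1
20 = 20·1 + 0
gcd = 1, so the inverse exists. Back-substitute:
1 = 101 − 5·20
1 = −5·525 + 26·101
1 = 26·1151 − 57·525
1 = −57·3978 + 197·1151
So 1151·197 ≡ 1 (mod 3978).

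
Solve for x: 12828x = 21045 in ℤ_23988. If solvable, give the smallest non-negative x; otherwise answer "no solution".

no solution

gcd(12828, 23988):
23988 = 1*12828 + 11160
12828 = 1*11160 + 1668
11160 = 6*1668 + 1152
1668 = 1*1152 + 516
1152 = 2*516 + 120
516 = 4*120 + 36
120 = 3*36 + 12
36 = 3*12 + 0
gcd = 12, but 12 ∤ 21045, so the congruence has no solution.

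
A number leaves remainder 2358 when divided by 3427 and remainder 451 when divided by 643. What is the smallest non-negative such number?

Write x = 2358 + 3427·k. Then 3427·k ≡ 451 − 2358 ≡ 22 (mod 643).
Need 3427⁻¹ mod 643. Extended Euclid on (643, 212):
643 = 3*212 + 7
212 = 30*7 + 2
7 = 3*2 + 1
2 = 2*1 + 0
Back-substitute:
1 = 7 − 3·2
1 = −3·212 + 91·7
1 = 91·643 − 276·212
3427⁻¹ ≡ 367 (mod 643), so k ≡ 367·22 ≡ 358 (mod 643).
x = 2358 + 3427·358 = 1229224.

1229224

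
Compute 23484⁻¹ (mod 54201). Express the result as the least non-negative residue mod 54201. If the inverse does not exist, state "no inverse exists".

no inverse exists

Compute gcd(23484, 54201):
54201 = 2*23484 + 7233
23484 = 3*7233 + 1785
7233 = 4*1785 + 93
1785 = 19*93 + 18
93 = 5*18 + 3
18 = 6*3 + 0
Since gcd = 3 > 1, 23484 is not a unit mod 54201.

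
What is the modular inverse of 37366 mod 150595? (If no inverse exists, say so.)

Extended Euclidean algorithm:
150595 = 4·37366 + 1131
37366 = 33·1131 + 43
1131 = 26·43 + 13
43 = 3·13 + 4
13 = 3·4 + 1
4 = 4·1 + 0
gcd = 1, so the inverse exists. Back-substitute:
1 = 13 − 3·4
1 = −3·43 + 10·13
1 = 10·1131 − 263·43
1 = −263·37366 + 8689·1131
1 = 8689·150595 − 35019·37366
Hence 37366⁻¹ ≡ -35019 ≡ 115576 (mod 150595).

115576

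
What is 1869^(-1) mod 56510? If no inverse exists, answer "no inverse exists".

13999

gcd(56510, 1869) by repeated division:
56510 = 30·1869 + 440
1869 = 4·440 + 109
440 = 4·109 + 4
109 = 27·4 + 1
4 = 4·1 + 0
gcd = 1, so the inverse exists. Back-substitute:
1 = 109 − 27·4
1 = −27·440 + 109·109
1 = 109·1869 − 463·440
1 = −463·56510 + 13999·1869
So 1869·13999 ≡ 1 (mod 56510).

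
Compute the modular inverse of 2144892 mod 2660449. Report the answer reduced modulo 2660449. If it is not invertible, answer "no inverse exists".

1145843

Extended Euclidean algorithm:
2660449 = 1*2144892 + 515557
2144892 = 4*515557 + 82664
515557 = 6*82664 + 19573
82664 = 4*19573 + 4372
19573 = 4*4372 + 2085
4372 = 2*2085 + 202
2085 = 10*202 + 65
202 = 3*65 + 7
65 = 9*7 + 2
7 = 3*2 + 1
2 = 2*1 + 0
gcd = 1, so the inverse exists. Back-substitute:
1 = 7 − 3·2
1 = −3·65 + 28·7
1 = 28·202 − 87·65
1 = −87·2085 + 898·202
1 = 898·4372 − 1883·2085
1 = −1883·19573 + 8430·4372
1 = 8430·82664 − 35603·19573
1 = −35603·515557 + 222048·82664
1 = 222048·2144892 − 923795·515557
1 = −923795·2660449 + 1145843·2144892
So 2144892·1145843 ≡ 1 (mod 2660449).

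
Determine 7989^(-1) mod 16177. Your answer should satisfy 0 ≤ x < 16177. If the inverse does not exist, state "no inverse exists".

Extended Euclidean algorithm:
16177 = 2·7989 + 199
7989 = 40·199 + 29
199 = 6·29 + 25
29 = 1·25 + 4
25 = 6·4 + 1
4 = 4·1 + 0
gcd = 1, so the inverse exists. Back-substitute:
1 = 25 − 6·4
1 = −6·29 + 7·25
1 = 7·199 − 48·29
1 = −48·7989 + 1927·199
1 = 1927·16177 − 3902·7989
Hence 7989⁻¹ ≡ -3902 ≡ 12275 (mod 16177).

12275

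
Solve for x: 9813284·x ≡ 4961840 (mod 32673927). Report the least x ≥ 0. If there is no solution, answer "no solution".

First find gcd(9813284, 32673927):
32673927 = 3·9813284 + 3234075
9813284 = 3·3234075 + 111059
3234075 = 29·111059 + 13364
111059 = 8·13364 + 4147
13364 = 3·4147 + 923
4147 = 4·923 + 455
923 = 2·455 + 13
455 = 35·13 + 0
gcd = 13 and 13 | 4961840, so solutions exist. Divide through by 13: 754868x ≡ 381680 (mod 2513379).
Now find 754868⁻¹ mod 2513379:
2513379 = 3×754868 + 248775
754868 = 3×248775 + 8543
248775 = 29×8543 + 1028
8543 = 8×1028 + 319
1028 = 3×319 + 71
319 = 4×71 + 35
71 = 2×35 + 1
35 = 35×1 + 0
Back-substitute:
1 = 71 − 2·35
1 = −2·319 + 9·71
1 = 9·1028 − 29·319
1 = −29·8543 + 241·1028
1 = 241·248775 − 7018·8543
1 = −7018·754868 + 21295·248775
1 = 21295·2513379 − 70903·754868
So 754868·(-70903) ≡ 1 (mod 2513379), i.e. 754868⁻¹ ≡ 2442476.
Then x ≡ 2442476·381680 ≡ 1808032 (mod 2513379); the smallest non-negative solution is x = 1808032.

1808032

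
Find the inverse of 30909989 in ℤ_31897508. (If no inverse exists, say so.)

6416137

Run Euclid on (31897508, 30909989):
31897508 = 1·30909989 + 987519
30909989 = 31·987519 + 296900
987519 = 3·296900 + 96819
296900 = 3·96819 + 6443
96819 = 15·6443 + 174
6443 = 37·174 + 5
174 = 34·5 + 4
5 = 1·4 + 1
4 = 4·1 + 0
gcd = 1, so the inverse exists. Back-substitute:
1 = 5 − 4
1 = −174 + 35·5
1 = 35·6443 − 1296·174
1 = −1296·96819 + 19475·6443
1 = 19475·296900 − 59721·96819
1 = −59721·987519 + 198638·296900
1 = 198638·30909989 − 6217499·987519
1 = −6217499·31897508 + 6416137·30909989
So 30909989·6416137 ≡ 1 (mod 31897508).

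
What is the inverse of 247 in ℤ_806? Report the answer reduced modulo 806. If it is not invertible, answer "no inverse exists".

Compute gcd(247, 806):
806 = 3·247 + 65
247 = 3·65 + 52
65 = 1·52 + 13
52 = 4·13 + 0
gcd(247, 806) = 13 ≠ 1, so 247 has no multiplicative inverse modulo 806.

no inverse exists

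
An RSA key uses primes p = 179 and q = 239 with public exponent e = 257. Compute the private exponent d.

φ(n) = (p−1)(q−1) = 178·238 = 42364.
Need d with 257·d ≡ 1 (mod 42364). Apply the extended Euclidean algorithm:
42364 = 164·257 + 216
257 = 1·216 + 41
216 = 5·41 + 11
41 = 3·11 + 8
11 = 1·8 + 3
8 = 2·3 + 2
3 = 1·2 + 1
2 = 2·1 + 0
Back-substitute:
1 = 3 − 2
1 = −8 + 3·3
1 = 3·11 − 4·8
1 = −4·41 + 15·11
1 = 15·216 − 79·41
1 = −79·257 + 94·216
1 = 94·42364 − 15495·257
So 257·(-15495) ≡ 1 (mod 42364), hence d ≡ -15495 ≡ 26869 (mod 42364).

26869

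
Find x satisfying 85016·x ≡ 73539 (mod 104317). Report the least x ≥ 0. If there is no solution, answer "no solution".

31895

First find gcd(85016, 104317):
104317 = 1*85016 + 19301
85016 = 4*19301 + 7812
19301 = 2*7812 + 3677
7812 = 2*3677 + 458
3677 = 8*458 + 13
458 = 35*13 + 3
13 = 4*3 + 1
3 = 3*1 + 0
gcd = 1, so a unique solution mod 104317 exists.
Back-substitute for the Bézout coefficients:
1 = 13 − 4·3
1 = −4·458 + 141·13
1 = 141·3677 − 1132·458
1 = −1132·7812 + 2405·3677
1 = 2405·19301 − 5942·7812
1 = −5942·85016 + 26173·19301
1 = 26173·104317 − 32115·85016
So 85016·(-32115) ≡ 1 (mod 104317), giving 85016⁻¹ ≡ 72202.
x ≡ 85016⁻¹·73539 ≡ 72202·73539 ≡ 31895 (mod 104317).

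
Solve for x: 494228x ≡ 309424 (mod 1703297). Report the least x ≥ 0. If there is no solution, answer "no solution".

First find gcd(494228, 1703297):
1703297 = 3·494228 + 220613
494228 = 2·220613 + 53002
220613 = 4·53002 + 8605
53002 = 6·8605 + 1372
8605 = 6·1372 + 373
1372 = 3·373 + 253
373 = 1·253 + 120
253 = 2·120 + 13
120 = 9·13 + 3
13 = 4·3 + 1
3 = 3·1 + 0
gcd = 1, so a unique solution mod 1703297 exists.
Back-substitute for the Bézout coefficients:
1 = 13 − 4·3
1 = −4·120 + 37·13
1 = 37·253 − 78·120
1 = −78·373 + 115·253
1 = 115·1372 − 423·373
1 = −423·8605 + 2653·1372
1 = 2653·53002 − 16341·8605
1 = −16341·220613 + 68017·53002
1 = 68017·494228 − 152375·220613
1 = −152375·1703297 + 525142·494228
So 494228·(525142) ≡ 1 (mod 1703297), giving 494228⁻¹ ≡ 525142.
x ≡ 494228⁻¹·309424 ≡ 525142·309424 ≡ 411002 (mod 1703297).

411002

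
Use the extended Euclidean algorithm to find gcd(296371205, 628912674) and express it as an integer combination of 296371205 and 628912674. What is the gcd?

Repeated division:
628912674 = 2×296371205 + 36170264
296371205 = 8×36170264 + 7009093
36170264 = 5×7009093 + 1124799
7009093 = 6×1124799 + 260299
1124799 = 4×260299 + 83603
260299 = 3×83603 + 9490
83603 = 8×9490 + 7683
9490 = 1×7683 + 1807
7683 = 4×1807 + 455
1807 = 3×455 + 442
455 = 1×442 + 13
442 = 34×13 + 0
gcd(296371205, 628912674) = 13.
Working backward:
13 = 455 − 442
13 = −1807 + 4·455
13 = 4·7683 − 17·1807
13 = −17·9490 + 21·7683
13 = 21·83603 − 185·9490
13 = −185·260299 + 576·83603
13 = 576·1124799 − 2489·260299
13 = −2489·7009093 + 15510·1124799
13 = 15510·36170264 − 80039·7009093
13 = −80039·296371205 + 655822·36170264
13 = 655822·628912674 − 1391683·296371205
So 13 = (655822)·628912674 + (-1391683)·296371205.

13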